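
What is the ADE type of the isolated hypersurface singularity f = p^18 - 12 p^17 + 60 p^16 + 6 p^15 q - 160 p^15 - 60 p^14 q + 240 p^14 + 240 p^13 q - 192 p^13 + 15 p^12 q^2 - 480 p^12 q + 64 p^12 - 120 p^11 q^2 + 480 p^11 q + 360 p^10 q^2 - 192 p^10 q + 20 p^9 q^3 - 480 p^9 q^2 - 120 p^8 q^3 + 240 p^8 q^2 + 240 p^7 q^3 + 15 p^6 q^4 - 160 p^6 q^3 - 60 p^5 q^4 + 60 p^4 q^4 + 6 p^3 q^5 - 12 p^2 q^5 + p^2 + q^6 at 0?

A_{5}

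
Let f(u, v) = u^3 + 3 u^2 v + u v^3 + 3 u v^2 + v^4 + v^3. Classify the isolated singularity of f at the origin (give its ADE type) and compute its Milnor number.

Type E_{7}, Milnor number mu = 7.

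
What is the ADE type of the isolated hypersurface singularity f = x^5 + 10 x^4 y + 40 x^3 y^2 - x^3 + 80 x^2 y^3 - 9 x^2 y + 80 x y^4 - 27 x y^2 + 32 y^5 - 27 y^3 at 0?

E_8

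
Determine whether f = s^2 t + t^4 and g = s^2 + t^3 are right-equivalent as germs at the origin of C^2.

No.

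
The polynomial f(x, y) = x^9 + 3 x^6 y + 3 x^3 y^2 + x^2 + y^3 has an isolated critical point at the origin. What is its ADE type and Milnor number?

Type A_2, Milnor number mu = 2.

The Hessian of f at 0 is [[2, 0], [0, 0]] with rank 1, so corank 1. A Groebner basis of the Jacobian ideal J(f) in C{x,y} is {y^2, x}; counting standard monomials gives mu = 2. Corank 1: A-series; mu = 2 gives A_2.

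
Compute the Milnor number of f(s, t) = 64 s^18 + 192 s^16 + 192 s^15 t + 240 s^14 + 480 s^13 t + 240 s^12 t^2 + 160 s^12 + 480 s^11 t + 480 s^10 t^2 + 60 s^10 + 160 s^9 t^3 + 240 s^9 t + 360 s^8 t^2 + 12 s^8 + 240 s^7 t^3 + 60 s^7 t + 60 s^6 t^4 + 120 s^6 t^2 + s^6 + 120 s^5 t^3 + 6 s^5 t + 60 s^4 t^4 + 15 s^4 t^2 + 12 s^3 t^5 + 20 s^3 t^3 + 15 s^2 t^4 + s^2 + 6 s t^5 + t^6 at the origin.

The Hessian of f at 0 has rank 1. Corank 1: A-series; mu = 5 gives A_5.

5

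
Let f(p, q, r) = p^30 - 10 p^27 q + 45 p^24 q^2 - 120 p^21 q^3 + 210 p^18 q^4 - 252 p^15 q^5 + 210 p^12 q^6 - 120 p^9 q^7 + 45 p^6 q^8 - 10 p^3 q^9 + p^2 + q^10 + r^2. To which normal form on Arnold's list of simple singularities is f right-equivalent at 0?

The Hessian of f at 0 is [[2, 0, 0], [0, 0, 0], [0, 0, 2]] with rank 2, so corank 1. A Groebner basis of the Jacobian ideal J(f) in C{p,q,r} is {q^9, p, r}; counting standard monomials gives mu = 9. Corank 1: A-series; mu = 9 gives A_9.

A_{9}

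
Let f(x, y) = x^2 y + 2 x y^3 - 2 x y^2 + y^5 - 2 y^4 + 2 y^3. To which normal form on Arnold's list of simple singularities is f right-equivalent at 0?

The Hessian of f at 0 has rank 0. Corank 2; j^3 = y*(x^2 - 2*x*y + 2*y^2) splits into three distinct lines over C (the quadratic factor has nonzero discriminant), so D_4.

D4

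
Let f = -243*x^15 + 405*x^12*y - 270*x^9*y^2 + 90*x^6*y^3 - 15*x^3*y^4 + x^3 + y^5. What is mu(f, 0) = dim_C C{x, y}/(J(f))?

The Hessian of f at 0 is [[0, 0], [0, 0]] with rank 0, so corank 2. A Groebner basis of the Jacobian ideal J(f) in C{x,y} is {y^4, x^2}; counting standard monomials gives mu = 8. Corank 2; j^3 = x^3 is a perfect cube, so E-series; the 5-jet and mu = 8 give E_8.

8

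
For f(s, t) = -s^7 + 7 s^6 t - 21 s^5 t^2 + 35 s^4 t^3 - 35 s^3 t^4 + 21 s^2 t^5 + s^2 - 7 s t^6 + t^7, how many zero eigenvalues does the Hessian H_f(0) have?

1

Hessian at 0 has rank 1.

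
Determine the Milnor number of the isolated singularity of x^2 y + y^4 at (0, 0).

5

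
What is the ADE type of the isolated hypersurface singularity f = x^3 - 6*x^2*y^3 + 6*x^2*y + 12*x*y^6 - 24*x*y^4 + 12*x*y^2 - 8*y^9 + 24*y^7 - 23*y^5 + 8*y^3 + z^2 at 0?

E_8

The Hessian of f at 0 is [[0, 0, 0], [0, 0, 0], [0, 0, 2]] with rank 1, so corank 2. A Groebner basis of the Jacobian ideal J(f) in C{x,y,z} is {-x^2/4 + x*y^3 - x*y - y^2, y^4, x^3 - 12*x*y^2 - 16*y^3, x^2*y + 4*x*y^2 + 4*y^3, z}; counting standard monomials gives mu = 8. Corank 2; j^3 = (x + 2*y)^3 is a perfect cube, so E-series; the 5-jet and mu = 8 give E_8.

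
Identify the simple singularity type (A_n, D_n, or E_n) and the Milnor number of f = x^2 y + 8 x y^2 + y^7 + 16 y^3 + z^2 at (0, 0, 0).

Type D_{8}, Milnor number mu = 8.

The Hessian of f at 0 is [[0, 0, 0], [0, 0, 0], [0, 0, 2]] with rank 1, so corank 2. A Groebner basis of the Jacobian ideal J(f) in C{x,y,z} is {x^2/7 + y^6 - 16*y^2/7, x^3 + 64*y^3, x*y + 4*y^2, z}; counting standard monomials gives mu = 8. Corank 2; j^3 = y*(x + 4*y)^2 has shape L^2 M (L != M), so D-series; mu = 8 gives D_8.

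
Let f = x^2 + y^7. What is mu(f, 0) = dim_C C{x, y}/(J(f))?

The Hessian of f at 0 has rank 1. Corank 1: A-series; mu = 6 gives A_6.

6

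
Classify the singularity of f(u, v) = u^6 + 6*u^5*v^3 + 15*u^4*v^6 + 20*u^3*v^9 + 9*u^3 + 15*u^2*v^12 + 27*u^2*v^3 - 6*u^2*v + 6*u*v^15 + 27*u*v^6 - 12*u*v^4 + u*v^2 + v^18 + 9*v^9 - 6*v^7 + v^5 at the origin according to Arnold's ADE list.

D7

The Hessian of f at 0 has rank 0. Corank 2; j^3 = u*(3*u - v)^2 has shape L^2 M (L != M), so D-series; mu = 7 gives D_7.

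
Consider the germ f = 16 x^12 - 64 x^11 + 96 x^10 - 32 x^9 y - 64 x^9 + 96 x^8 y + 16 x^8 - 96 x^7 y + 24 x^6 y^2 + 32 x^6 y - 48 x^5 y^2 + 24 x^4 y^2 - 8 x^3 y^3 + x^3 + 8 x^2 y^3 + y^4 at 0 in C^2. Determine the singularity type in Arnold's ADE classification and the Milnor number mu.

The Hessian of f at 0 has rank 0. Corank 2; j^3 = x^3 is a perfect cube, so E-series; the 4-jet and mu = 6 give E_6.

Type E_{6}, Milnor number mu = 6.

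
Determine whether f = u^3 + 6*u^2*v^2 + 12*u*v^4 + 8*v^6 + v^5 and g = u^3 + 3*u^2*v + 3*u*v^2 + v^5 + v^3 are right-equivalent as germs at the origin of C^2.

The Hessian of f at 0 is [[0, 0], [0, 0]] with rank 0, so corank 2. A Groebner basis of the Jacobian ideal J(f) in C{u,v} is {v^4, u^3, u^2/4 + u*v^2}; counting standard monomials gives mu = 8. Corank 2; j^3 = u^3 is a perfect cube, so E-series; the 5-jet and mu = 8 give E_8. The Hessian of g at 0 is [[0, 0], [0, 0]] with rank 0, so corank 2. A Groebner basis of the Jacobian ideal J(g) in C{u,v} is {v^4, u^2 + 2*u*v + v^2}; counting standard monomials gives mu = 8. Corank 2; j^3 = (u + v)^3 is a perfect cube, so E-series; the 5-jet and mu = 8 give E_8. Both have type E_8, hence right-equivalent.

Yes.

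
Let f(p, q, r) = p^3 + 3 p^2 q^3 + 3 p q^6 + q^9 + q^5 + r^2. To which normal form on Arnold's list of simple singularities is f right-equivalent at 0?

E_8

The Hessian of f at 0 has rank 1. Corank 2; j^3 = p^3 is a perfect cube, so E-series; the 5-jet and mu = 8 give E_8.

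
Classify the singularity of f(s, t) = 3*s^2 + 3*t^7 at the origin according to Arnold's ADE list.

The Hessian of f at 0 has rank 1. Corank 1: A-series; mu = 6 gives A_6.

A_6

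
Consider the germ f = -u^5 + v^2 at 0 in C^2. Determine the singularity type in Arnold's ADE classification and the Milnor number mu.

Type A_{4}, Milnor number mu = 4.

The Hessian of f at 0 is [[0, 0], [0, 2]] with rank 1, so corank 1. A Groebner basis of the Jacobian ideal J(f) in C{u,v} is {u^4, v}; counting standard monomials gives mu = 4. Corank 1: A-series; mu = 4 gives A_4.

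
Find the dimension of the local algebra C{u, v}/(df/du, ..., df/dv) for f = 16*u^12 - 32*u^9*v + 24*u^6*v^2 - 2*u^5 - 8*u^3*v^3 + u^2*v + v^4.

The Hessian of f at 0 has rank 0. Corank 2; j^3 = u^2*v has shape L^2 M (L != M), so D-series; mu = 5 gives D_5.

5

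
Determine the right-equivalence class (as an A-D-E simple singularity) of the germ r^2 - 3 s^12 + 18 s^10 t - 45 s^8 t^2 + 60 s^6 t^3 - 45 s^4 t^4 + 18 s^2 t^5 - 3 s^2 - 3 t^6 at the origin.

A5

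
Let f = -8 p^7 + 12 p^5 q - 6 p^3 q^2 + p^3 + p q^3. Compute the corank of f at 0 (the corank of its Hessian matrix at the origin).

2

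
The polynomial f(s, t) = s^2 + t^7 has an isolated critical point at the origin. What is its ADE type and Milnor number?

Type A6, Milnor number mu = 6.

The Hessian of f at 0 is [[2, 0], [0, 0]] with rank 1, so corank 1. A Groebner basis of the Jacobian ideal J(f) in C{s,t} is {t^6, s}; counting standard monomials gives mu = 6. Corank 1: A-series; mu = 6 gives A_6.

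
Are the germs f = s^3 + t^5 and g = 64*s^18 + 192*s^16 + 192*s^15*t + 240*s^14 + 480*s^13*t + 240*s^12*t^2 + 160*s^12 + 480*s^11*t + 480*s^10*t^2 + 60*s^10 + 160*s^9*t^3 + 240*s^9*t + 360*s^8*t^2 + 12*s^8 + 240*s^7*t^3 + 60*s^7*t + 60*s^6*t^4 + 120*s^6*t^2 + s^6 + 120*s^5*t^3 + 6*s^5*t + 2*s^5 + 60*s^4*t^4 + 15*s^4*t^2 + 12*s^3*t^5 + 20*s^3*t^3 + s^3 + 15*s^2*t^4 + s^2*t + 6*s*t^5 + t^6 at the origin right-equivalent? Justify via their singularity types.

No.

The Hessian of f at 0 has rank 0. Corank 2; j^3 = s^3 is a perfect cube, so E-series; the 5-jet and mu = 8 give E_8. The Hessian of g at 0 has rank 0. Corank 2; j^3 = s^2*(s + t) has shape L^2 M (L != M), so D-series; mu = 7 gives D_7. f is E_8 but g is D_7, hence not right-equivalent.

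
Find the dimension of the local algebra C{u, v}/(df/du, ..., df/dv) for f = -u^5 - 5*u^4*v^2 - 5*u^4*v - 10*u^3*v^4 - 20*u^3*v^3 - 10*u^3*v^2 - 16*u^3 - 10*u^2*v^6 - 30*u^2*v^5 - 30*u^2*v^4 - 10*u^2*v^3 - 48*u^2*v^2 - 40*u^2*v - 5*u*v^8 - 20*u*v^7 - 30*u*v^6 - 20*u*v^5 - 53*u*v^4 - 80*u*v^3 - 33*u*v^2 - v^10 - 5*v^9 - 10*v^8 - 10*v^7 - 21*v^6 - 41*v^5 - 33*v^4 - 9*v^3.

6

The Hessian of f at 0 has rank 0. Corank 2; j^3 = -(u + v)*(4*u + 3*v)^2 has shape L^2 M (L != M), so D-series; mu = 6 gives D_6.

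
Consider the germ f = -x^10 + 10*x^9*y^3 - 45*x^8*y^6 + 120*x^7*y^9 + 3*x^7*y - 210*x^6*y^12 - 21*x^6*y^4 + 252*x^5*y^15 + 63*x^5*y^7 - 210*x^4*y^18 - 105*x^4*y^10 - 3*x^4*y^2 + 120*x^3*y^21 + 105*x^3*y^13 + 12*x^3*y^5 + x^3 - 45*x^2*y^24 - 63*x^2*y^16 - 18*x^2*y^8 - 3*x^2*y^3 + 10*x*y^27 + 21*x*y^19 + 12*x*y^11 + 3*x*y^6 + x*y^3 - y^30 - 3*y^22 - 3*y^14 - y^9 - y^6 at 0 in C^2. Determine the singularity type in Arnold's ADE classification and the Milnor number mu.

The Hessian of f at 0 is [[0, 0], [0, 0]] with rank 0, so corank 2. A Groebner basis of the Jacobian ideal J(f) in C{x,y} is {x^3, x*y^2, 3*x^2 + y^3}; counting standard monomials gives mu = 7. Corank 2; j^3 = x^3 is a perfect cube, so E-series; the 4-jet and mu = 7 give E_7.

Type E_7, Milnor number mu = 7.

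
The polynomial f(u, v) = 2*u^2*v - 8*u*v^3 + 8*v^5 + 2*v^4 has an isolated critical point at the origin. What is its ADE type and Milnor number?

Type D_{5}, Milnor number mu = 5.

The Hessian of f at 0 has rank 0. Corank 2; j^3 = 2*u^2*v has shape L^2 M (L != M), so D-series; mu = 5 gives D_5.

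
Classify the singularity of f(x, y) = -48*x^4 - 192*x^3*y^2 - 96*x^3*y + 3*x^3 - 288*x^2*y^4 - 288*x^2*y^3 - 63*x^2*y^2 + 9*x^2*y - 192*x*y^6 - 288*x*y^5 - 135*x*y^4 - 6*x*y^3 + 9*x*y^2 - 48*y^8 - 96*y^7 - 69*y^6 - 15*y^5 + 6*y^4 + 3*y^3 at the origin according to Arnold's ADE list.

E_6

The Hessian of f at 0 is [[0, 0], [0, 0]] with rank 0, so corank 2. A Groebner basis of the Jacobian ideal J(f) in C{x,y} is {x^3 - 3*x^2/2 - 3*x*y - 3*y^2/2, x^2*y + 2*x^2 + 4*x*y + 2*y^2, -5*x^2/2 + x*y^2 - 5*x*y - 5*y^2/2, 3*x^2 + 6*x*y + y^3 + 3*y^2}; counting standard monomials gives mu = 6. Corank 2; j^3 = 3*(x + y)^3 is a perfect cube, so E-series; the 4-jet and mu = 6 give E_6.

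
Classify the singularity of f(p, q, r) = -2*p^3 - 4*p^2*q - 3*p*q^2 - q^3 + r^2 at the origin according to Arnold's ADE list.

The Hessian of f at 0 is [[0, 0, 0], [0, 0, 0], [0, 0, 2]] with rank 1, so corank 2. A Groebner basis of the Jacobian ideal J(f) in C{p,q,r} is {q^3, p^2 - 3*q^2/2, p*q + 3*q^2/2, r}; counting standard monomials gives mu = 4. Corank 2; j^3 = -(p + q)*(2*p^2 + 2*p*q + q^2) splits into three distinct lines over C (the quadratic factor has nonzero discriminant), so D_4.

D4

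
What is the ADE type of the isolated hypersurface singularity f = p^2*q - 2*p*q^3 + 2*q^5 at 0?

The Hessian of f at 0 has rank 0. Corank 2; j^3 = p^2*q has shape L^2 M (L != M), so D-series; mu = 6 gives D_6.

D6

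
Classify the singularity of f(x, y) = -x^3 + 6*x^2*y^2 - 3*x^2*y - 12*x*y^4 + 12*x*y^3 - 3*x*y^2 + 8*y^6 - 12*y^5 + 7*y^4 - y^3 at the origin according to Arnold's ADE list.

The Hessian of f at 0 has rank 0. Corank 2; j^3 = -(x + y)^3 is a perfect cube, so E-series; the 4-jet and mu = 6 give E_6.

E6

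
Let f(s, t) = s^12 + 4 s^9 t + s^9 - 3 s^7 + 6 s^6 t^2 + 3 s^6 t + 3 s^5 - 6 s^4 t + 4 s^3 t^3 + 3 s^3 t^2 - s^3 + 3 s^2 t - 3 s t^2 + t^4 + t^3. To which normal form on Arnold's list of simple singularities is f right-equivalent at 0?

E_{6}

The Hessian of f at 0 is [[0, 0], [0, 0]] with rank 0, so corank 2. A Groebner basis of the Jacobian ideal J(f) in C{s,t} is {t^3, s^2 - 2*s*t + t^2}; counting standard monomials gives mu = 6. Corank 2; j^3 = -(s - t)^3 is a perfect cube, so E-series; the 4-jet and mu = 6 give E_6.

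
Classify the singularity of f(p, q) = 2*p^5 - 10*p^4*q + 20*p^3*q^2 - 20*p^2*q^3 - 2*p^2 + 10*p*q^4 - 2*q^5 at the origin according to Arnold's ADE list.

The Hessian of f at 0 is [[-4, 0], [0, 0]] with rank 1, so corank 1. A Groebner basis of the Jacobian ideal J(f) in C{p,q} is {q^4, p}; counting standard monomials gives mu = 4. Corank 1: A-series; mu = 4 gives A_4.

A_{4}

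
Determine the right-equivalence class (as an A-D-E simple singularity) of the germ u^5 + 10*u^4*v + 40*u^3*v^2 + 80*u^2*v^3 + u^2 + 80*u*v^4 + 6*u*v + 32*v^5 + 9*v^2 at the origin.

The Hessian of f at 0 is [[2, 6], [6, 18]] with rank 1, so corank 1. A Groebner basis of the Jacobian ideal J(f) in C{u,v} is {v^4, u + 3*v}; counting standard monomials gives mu = 4. Corank 1: A-series; mu = 4 gives A_4.

A_4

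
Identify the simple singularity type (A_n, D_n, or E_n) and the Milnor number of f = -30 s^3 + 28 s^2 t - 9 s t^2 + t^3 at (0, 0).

Type D4, Milnor number mu = 4.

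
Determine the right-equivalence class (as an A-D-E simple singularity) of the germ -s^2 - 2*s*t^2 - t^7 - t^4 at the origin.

A_{6}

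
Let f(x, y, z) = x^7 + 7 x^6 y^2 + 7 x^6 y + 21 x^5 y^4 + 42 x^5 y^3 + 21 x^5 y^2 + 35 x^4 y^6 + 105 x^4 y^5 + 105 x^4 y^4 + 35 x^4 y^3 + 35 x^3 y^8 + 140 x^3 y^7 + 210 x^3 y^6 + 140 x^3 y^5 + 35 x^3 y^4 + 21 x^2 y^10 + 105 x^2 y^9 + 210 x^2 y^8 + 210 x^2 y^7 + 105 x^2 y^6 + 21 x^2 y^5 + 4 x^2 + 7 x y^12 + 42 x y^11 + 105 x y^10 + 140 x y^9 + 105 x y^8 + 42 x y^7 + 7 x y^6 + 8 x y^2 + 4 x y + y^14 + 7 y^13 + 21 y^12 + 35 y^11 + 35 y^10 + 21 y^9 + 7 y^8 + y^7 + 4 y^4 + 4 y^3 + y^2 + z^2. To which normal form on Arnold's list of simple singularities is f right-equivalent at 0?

A_6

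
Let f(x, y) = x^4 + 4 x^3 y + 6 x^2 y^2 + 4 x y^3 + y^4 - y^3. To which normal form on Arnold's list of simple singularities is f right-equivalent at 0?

E_6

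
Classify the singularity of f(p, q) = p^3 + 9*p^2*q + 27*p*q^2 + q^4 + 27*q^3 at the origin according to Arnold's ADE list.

The Hessian of f at 0 has rank 0. Corank 2; j^3 = (p + 3*q)^3 is a perfect cube, so E-series; the 4-jet and mu = 6 give E_6.

E_{6}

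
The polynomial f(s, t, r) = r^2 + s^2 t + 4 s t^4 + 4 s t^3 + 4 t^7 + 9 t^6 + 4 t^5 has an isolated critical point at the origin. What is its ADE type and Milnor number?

The Hessian of f at 0 has rank 1. Corank 2; j^3 = s^2*t has shape L^2 M (L != M), so D-series; mu = 7 gives D_7.

Type D_7, Milnor number mu = 7.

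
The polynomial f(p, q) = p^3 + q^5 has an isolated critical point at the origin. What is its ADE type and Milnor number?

The Hessian of f at 0 is [[0, 0], [0, 0]] with rank 0, so corank 2. A Groebner basis of the Jacobian ideal J(f) in C{p,q} is {q^4, p^2}; counting standard monomials gives mu = 8. Corank 2; j^3 = p^3 is a perfect cube, so E-series; the 5-jet and mu = 8 give E_8.

Type E_{8}, Milnor number mu = 8.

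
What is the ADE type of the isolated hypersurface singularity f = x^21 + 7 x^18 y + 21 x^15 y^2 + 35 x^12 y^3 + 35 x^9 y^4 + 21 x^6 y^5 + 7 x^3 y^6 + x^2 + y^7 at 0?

A_{6}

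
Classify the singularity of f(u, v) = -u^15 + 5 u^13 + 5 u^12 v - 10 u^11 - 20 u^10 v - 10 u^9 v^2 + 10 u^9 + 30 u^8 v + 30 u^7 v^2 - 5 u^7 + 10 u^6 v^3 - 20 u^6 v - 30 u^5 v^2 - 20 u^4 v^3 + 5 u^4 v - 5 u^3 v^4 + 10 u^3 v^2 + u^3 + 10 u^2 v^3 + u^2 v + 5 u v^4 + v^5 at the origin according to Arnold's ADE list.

The Hessian of f at 0 has rank 0. Corank 2; j^3 = u^2*(u + v) has shape L^2 M (L != M), so D-series; mu = 6 gives D_6.

D_6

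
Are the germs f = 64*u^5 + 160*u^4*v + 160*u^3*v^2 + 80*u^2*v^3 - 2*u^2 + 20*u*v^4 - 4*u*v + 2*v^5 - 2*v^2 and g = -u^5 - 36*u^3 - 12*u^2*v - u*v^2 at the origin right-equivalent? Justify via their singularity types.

No.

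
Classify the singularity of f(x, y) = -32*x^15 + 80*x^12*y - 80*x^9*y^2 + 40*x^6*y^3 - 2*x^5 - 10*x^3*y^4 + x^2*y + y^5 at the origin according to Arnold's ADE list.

D_{6}

The Hessian of f at 0 has rank 0. Corank 2; j^3 = x^2*y has shape L^2 M (L != M), so D-series; mu = 6 gives D_6.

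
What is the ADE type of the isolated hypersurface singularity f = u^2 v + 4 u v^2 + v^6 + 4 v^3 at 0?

D_{7}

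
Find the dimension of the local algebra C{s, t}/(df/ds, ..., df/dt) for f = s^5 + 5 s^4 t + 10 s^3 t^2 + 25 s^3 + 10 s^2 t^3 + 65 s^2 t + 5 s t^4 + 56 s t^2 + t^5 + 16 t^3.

6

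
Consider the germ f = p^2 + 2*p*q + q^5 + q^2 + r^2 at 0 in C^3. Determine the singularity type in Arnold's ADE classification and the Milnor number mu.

The Hessian of f at 0 has rank 2. Corank 1: A-series; mu = 4 gives A_4.

Type A_4, Milnor number mu = 4.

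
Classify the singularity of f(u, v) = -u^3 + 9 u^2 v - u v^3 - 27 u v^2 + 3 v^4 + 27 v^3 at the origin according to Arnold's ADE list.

The Hessian of f at 0 has rank 0. Corank 2; j^3 = -(u - 3*v)^3 is a perfect cube, so E-series; the 4-jet and mu = 7 give E_7.

E_7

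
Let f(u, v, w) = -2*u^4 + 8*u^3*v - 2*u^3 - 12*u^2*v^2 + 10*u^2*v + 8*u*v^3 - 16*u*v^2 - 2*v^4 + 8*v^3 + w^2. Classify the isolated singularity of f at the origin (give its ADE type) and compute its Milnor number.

The Hessian of f at 0 has rank 1. Corank 2; j^3 = -2*(u - 2*v)^2*(u - v) has shape L^2 M (L != M), so D-series; mu = 5 gives D_5.

Type D_5, Milnor number mu = 5.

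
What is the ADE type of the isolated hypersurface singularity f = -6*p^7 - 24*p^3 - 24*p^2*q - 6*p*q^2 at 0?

The Hessian of f at 0 has rank 0. Corank 2; j^3 = -6*p*(2*p + q)^2 has shape L^2 M (L != M), so D-series; mu = 8 gives D_8.

D8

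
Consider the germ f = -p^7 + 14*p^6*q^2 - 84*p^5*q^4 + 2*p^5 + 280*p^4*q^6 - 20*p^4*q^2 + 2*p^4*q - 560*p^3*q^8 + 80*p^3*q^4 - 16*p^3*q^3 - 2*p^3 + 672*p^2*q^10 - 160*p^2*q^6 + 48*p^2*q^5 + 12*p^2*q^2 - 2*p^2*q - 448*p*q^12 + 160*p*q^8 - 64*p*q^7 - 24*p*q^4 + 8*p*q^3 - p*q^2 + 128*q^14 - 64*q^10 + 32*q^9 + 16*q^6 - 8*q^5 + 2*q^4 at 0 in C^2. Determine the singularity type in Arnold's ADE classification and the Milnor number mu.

Type D_{4}, Milnor number mu = 4.

The Hessian of f at 0 has rank 0. Corank 2; j^3 = -p*(2*p^2 + 2*p*q + q^2) splits into three distinct lines over C (the quadratic factor has nonzero discriminant), so D_4.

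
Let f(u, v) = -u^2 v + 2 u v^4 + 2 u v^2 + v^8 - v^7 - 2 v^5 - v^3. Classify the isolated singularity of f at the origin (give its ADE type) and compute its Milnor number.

Type D9, Milnor number mu = 9.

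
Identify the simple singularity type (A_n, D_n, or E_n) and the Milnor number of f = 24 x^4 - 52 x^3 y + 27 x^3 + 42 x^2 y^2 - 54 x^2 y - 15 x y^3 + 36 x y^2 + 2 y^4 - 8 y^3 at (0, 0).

The Hessian of f at 0 has rank 0. Corank 2; j^3 = (3*x - 2*y)^3 is a perfect cube, so E-series; the 4-jet and mu = 7 give E_7.

Type E_{7}, Milnor number mu = 7.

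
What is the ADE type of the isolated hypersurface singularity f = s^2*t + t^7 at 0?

The Hessian of f at 0 is [[0, 0], [0, 0]] with rank 0, so corank 2. A Groebner basis of the Jacobian ideal J(f) in C{s,t} is {s^2/7 + t^6, s^3, s*t}; counting standard monomials gives mu = 8. Corank 2; j^3 = s^2*t has shape L^2 M (L != M), so D-series; mu = 8 gives D_8.

D_{8}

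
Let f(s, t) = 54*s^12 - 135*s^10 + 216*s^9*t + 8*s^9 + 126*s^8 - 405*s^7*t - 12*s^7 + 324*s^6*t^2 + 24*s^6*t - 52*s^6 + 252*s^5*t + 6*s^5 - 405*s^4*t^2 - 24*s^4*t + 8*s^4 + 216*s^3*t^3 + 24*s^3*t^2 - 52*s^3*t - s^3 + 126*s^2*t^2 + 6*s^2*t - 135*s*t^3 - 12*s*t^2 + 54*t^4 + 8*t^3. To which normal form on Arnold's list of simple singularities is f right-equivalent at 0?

E7

The Hessian of f at 0 is [[0, 0], [0, 0]] with rank 0, so corank 2. A Groebner basis of the Jacobian ideal J(f) in C{s,t} is {3*s^2/4 - 3*s*t + t^4 - t^3/4 + 3*t^2, s^3 - 21*s^2/2 + 42*s*t - 9*t^3/2 - 42*t^2, s^2*t - 15*s^2/4 + 15*s*t - 11*t^3/4 - 15*t^2, -s^2 + s*t^2 + 4*s*t - 5*t^3/3 - 4*t^2}; counting standard monomials gives mu = 7. Corank 2; j^3 = -(s - 2*t)^3 is a perfect cube, so E-series; the 4-jet and mu = 7 give E_7.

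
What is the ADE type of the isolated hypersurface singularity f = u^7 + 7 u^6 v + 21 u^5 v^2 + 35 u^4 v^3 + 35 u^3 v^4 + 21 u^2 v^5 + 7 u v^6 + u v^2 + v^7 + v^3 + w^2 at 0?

The Hessian of f at 0 has rank 1. Corank 2; j^3 = v^2*(u + v) has shape L^2 M (L != M), so D-series; mu = 8 gives D_8.

D_8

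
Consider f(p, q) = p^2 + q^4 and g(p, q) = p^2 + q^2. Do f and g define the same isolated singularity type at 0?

No.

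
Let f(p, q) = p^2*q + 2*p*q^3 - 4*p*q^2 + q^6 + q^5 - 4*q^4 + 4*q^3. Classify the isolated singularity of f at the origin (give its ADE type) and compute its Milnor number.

Type D_7, Milnor number mu = 7.

The Hessian of f at 0 is [[0, 0], [0, 0]] with rank 0, so corank 2. A Groebner basis of the Jacobian ideal J(f) in C{p,q} is {p^3 + p^2 - 11*p*q^2 - 18*p*q + 32*q^2, p^2*q + p^2/6 - 23*p*q^2/6 - 13*p*q/3 + 8*q^2, p*q + q^3 - 2*q^2}; counting standard monomials gives mu = 7. Corank 2; j^3 = q*(p - 2*q)^2 has shape L^2 M (L != M), so D-series; mu = 7 gives D_7.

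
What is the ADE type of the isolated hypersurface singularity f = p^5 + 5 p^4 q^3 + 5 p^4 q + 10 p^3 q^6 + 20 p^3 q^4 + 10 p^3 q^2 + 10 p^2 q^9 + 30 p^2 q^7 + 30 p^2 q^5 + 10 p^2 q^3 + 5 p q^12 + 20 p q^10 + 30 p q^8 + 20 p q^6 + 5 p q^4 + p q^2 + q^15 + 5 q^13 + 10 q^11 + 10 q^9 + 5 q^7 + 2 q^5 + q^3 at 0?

D_{6}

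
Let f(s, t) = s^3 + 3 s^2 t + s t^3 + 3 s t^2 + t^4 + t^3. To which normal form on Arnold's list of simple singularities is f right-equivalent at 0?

The Hessian of f at 0 has rank 0. Corank 2; j^3 = (s + t)^3 is a perfect cube, so E-series; the 4-jet and mu = 7 give E_7.

E7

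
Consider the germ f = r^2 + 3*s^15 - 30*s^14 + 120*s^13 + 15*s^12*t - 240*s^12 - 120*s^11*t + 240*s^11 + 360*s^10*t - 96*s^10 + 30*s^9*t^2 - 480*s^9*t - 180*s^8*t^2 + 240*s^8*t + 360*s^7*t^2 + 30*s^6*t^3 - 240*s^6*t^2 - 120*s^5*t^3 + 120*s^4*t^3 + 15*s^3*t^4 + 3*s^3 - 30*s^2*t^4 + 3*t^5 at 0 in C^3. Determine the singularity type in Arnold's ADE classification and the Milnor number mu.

Type E8, Milnor number mu = 8.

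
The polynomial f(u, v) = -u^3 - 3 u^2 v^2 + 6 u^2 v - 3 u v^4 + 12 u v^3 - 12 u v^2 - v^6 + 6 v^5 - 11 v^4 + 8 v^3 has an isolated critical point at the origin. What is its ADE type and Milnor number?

Type E_{6}, Milnor number mu = 6.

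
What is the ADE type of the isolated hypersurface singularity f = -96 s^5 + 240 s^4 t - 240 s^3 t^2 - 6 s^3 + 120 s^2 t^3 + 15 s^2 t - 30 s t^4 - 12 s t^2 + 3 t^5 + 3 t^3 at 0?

D6

The Hessian of f at 0 has rank 0. Corank 2; j^3 = -3*(s - t)^2*(2*s - t) has shape L^2 M (L != M), so D-series; mu = 6 gives D_6.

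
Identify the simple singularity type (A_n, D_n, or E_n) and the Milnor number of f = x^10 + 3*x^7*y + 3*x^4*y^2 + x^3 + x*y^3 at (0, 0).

Type E_7, Milnor number mu = 7.

The Hessian of f at 0 has rank 0. Corank 2; j^3 = x^3 is a perfect cube, so E-series; the 4-jet and mu = 7 give E_7.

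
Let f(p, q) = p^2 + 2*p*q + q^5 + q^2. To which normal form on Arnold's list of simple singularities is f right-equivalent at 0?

A_{4}

The Hessian of f at 0 has rank 1. Corank 1: A-series; mu = 4 gives A_4.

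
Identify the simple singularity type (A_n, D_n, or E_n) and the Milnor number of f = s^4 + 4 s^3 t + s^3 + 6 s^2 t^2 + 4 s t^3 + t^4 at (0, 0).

The Hessian of f at 0 has rank 0. Corank 2; j^3 = s^3 is a perfect cube, so E-series; the 4-jet and mu = 6 give E_6.

Type E_{6}, Milnor number mu = 6.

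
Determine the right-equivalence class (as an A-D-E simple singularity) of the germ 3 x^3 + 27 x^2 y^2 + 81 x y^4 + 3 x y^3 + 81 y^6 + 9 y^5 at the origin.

E_7

The Hessian of f at 0 has rank 0. Corank 2; j^3 = 3*x^3 is a perfect cube, so E-series; the 4-jet and mu = 7 give E_7.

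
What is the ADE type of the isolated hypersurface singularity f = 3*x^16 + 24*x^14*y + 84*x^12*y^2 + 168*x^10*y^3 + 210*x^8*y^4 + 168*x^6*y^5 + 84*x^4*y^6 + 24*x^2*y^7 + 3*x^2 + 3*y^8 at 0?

The Hessian of f at 0 has rank 1. Corank 1: A-series; mu = 7 gives A_7.

A7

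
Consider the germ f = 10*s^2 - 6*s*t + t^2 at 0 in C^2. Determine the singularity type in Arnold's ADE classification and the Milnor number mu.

Type A_{1}, Milnor number mu = 1.

The Hessian of f at 0 has rank 2. Corank 0: nondegenerate Morse point, so A_1.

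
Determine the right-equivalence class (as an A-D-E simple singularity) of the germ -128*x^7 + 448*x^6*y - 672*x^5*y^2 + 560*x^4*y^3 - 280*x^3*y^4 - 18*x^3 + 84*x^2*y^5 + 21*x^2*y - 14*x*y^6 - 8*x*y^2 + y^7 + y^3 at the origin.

D_{8}

The Hessian of f at 0 has rank 0. Corank 2; j^3 = -(2*x - y)*(3*x - y)^2 has shape L^2 M (L != M), so D-series; mu = 8 gives D_8.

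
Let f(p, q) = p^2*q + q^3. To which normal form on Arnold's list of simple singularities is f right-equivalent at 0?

D_4

The Hessian of f at 0 is [[0, 0], [0, 0]] with rank 0, so corank 2. A Groebner basis of the Jacobian ideal J(f) in C{p,q} is {q^3, p^2 + 3*q^2, p*q}; counting standard monomials gives mu = 4. Corank 2; j^3 = q*(p^2 + q^2) splits into three distinct lines over C (the quadratic factor has nonzero discriminant), so D_4.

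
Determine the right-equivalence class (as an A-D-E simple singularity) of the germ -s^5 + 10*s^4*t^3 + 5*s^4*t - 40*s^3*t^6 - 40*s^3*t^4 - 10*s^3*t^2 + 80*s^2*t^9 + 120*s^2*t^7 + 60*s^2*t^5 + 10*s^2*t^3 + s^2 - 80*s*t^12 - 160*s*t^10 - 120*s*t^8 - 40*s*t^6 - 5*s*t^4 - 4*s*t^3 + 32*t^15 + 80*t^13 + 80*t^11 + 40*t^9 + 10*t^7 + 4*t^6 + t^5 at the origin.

The Hessian of f at 0 has rank 1. Corank 1: A-series; mu = 4 gives A_4.

A_{4}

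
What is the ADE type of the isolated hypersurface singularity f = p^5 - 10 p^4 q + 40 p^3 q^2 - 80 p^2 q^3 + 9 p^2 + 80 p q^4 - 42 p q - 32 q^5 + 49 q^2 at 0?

The Hessian of f at 0 is [[18, -42], [-42, 98]] with rank 1, so corank 1. A Groebner basis of the Jacobian ideal J(f) in C{p,q} is {q^4, p - 7*q/3}; counting standard monomials gives mu = 4. Corank 1: A-series; mu = 4 gives A_4.

A_{4}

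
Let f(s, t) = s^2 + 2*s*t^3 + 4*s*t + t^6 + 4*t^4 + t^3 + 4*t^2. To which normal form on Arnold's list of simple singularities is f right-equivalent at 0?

The Hessian of f at 0 is [[2, 4], [4, 8]] with rank 1, so corank 1. A Groebner basis of the Jacobian ideal J(f) in C{s,t} is {t^2, s + 2*t}; counting standard monomials gives mu = 2. Corank 1: A-series; mu = 2 gives A_2.

A_2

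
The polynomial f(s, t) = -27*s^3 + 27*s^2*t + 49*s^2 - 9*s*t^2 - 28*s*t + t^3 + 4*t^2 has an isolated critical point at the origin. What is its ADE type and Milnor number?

Type A_2, Milnor number mu = 2.

The Hessian of f at 0 is [[98, -28], [-28, 8]] with rank 1, so corank 1. A Groebner basis of the Jacobian ideal J(f) in C{s,t} is {t^2, s - 2*t/7}; counting standard monomials gives mu = 2. Corank 1: A-series; mu = 2 gives A_2.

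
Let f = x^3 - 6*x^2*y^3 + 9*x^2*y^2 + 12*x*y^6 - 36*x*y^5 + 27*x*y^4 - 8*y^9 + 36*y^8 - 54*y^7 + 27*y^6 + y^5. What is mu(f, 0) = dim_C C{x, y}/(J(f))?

The Hessian of f at 0 has rank 0. Corank 2; j^3 = x^3 is a perfect cube, so E-series; the 5-jet and mu = 8 give E_8.

8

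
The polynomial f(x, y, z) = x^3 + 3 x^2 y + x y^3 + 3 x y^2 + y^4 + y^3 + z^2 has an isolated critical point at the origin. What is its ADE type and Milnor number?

The Hessian of f at 0 is [[0, 0, 0], [0, 0, 0], [0, 0, 2]] with rank 1, so corank 2. A Groebner basis of the Jacobian ideal J(f) in C{x,y,z} is {x^3 + 3*x^2*y + 6*x^2 + 12*x*y + 6*y^2, -3*x^2 + x*y^2 - 6*x*y - 3*y^2, 3*x^2 + 6*x*y + y^3 + 3*y^2, z}; counting standard monomials gives mu = 7. Corank 2; j^3 = (x + y)^3 is a perfect cube, so E-series; the 4-jet and mu = 7 give E_7.

Type E_7, Milnor number mu = 7.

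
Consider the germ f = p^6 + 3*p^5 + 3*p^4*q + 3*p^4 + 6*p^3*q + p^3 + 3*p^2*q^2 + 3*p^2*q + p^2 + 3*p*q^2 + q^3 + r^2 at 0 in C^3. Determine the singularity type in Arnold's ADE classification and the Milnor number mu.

The Hessian of f at 0 is [[2, 0, 0], [0, 0, 0], [0, 0, 2]] with rank 2, so corank 1. A Groebner basis of the Jacobian ideal J(f) in C{p,q,r} is {q^2, p, r}; counting standard monomials gives mu = 2. Corank 1: A-series; mu = 2 gives A_2.

Type A_2, Milnor number mu = 2.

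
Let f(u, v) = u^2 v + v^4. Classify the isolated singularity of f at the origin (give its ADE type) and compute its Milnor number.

The Hessian of f at 0 has rank 0. Corank 2; j^3 = u^2*v has shape L^2 M (L != M), so D-series; mu = 5 gives D_5.

Type D5, Milnor number mu = 5.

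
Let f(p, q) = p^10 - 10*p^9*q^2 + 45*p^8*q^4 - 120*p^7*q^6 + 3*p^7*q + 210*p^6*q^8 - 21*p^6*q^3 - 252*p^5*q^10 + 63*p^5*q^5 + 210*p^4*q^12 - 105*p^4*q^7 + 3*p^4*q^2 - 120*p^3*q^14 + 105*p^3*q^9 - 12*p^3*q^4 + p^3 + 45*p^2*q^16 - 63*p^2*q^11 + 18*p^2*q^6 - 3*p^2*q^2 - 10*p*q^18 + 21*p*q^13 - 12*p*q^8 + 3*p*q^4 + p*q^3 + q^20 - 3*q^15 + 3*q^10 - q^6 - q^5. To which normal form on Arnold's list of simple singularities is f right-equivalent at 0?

The Hessian of f at 0 is [[0, 0], [0, 0]] with rank 0, so corank 2. A Groebner basis of the Jacobian ideal J(f) in C{p,q} is {-p^2 + q^4 - q^3/3, p^3, p^2*q + p^2/3 + q^3/9, -p^2 + p*q^2 - q^3/3}; counting standard monomials gives mu = 7. Corank 2; j^3 = p^3 is a perfect cube, so E-series; the 4-jet and mu = 7 give E_7.

E_{7}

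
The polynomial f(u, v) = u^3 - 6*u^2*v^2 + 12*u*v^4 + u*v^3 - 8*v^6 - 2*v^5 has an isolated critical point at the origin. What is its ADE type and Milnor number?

Type E_{7}, Milnor number mu = 7.

The Hessian of f at 0 is [[0, 0], [0, 0]] with rank 0, so corank 2. A Groebner basis of the Jacobian ideal J(f) in C{u,v} is {-u^2/4 + v^4 - v^3/12, u^3, u^2*v + u^2/12 + v^3/36, -u^2/2 + u*v^2 - v^3/6}; counting standard monomials gives mu = 7. Corank 2; j^3 = u^3 is a perfect cube, so E-series; the 4-jet and mu = 7 give E_7.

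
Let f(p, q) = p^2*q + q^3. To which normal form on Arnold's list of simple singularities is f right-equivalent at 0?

D_4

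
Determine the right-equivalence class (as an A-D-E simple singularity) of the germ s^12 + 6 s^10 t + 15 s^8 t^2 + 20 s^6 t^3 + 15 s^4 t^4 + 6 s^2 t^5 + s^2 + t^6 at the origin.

A_5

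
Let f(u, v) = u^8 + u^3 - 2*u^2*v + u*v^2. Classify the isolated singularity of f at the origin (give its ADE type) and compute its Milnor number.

The Hessian of f at 0 is [[0, 0], [0, 0]] with rank 0, so corank 2. A Groebner basis of the Jacobian ideal J(f) in C{u,v} is {-u*v/8 + v^7 + v^2/8, u*v^2 - v^3, u^2 - u*v}; counting standard monomials gives mu = 9. Corank 2; j^3 = u*(u - v)^2 has shape L^2 M (L != M), so D-series; mu = 9 gives D_9.

Type D_{9}, Milnor number mu = 9.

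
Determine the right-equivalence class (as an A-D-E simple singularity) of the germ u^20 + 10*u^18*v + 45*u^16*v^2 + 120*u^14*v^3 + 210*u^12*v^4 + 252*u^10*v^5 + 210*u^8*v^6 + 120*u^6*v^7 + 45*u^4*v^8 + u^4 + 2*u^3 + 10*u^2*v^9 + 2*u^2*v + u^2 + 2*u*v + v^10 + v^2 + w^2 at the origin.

A_{9}

The Hessian of f at 0 has rank 2. Corank 1: A-series; mu = 9 gives A_9.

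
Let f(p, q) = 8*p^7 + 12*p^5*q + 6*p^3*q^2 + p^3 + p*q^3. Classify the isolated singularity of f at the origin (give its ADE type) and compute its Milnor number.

The Hessian of f at 0 has rank 0. Corank 2; j^3 = p^3 is a perfect cube, so E-series; the 4-jet and mu = 7 give E_7.

Type E_7, Milnor number mu = 7.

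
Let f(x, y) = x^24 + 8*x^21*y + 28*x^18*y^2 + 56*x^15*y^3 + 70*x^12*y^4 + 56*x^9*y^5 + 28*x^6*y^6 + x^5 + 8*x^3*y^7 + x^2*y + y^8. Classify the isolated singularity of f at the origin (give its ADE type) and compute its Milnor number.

The Hessian of f at 0 has rank 0. Corank 2; j^3 = x^2*y has shape L^2 M (L != M), so D-series; mu = 9 gives D_9.

Type D_{9}, Milnor number mu = 9.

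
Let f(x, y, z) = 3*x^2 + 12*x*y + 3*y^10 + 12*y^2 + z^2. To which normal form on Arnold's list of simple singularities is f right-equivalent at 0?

A_9

The Hessian of f at 0 has rank 2. Corank 1: A-series; mu = 9 gives A_9.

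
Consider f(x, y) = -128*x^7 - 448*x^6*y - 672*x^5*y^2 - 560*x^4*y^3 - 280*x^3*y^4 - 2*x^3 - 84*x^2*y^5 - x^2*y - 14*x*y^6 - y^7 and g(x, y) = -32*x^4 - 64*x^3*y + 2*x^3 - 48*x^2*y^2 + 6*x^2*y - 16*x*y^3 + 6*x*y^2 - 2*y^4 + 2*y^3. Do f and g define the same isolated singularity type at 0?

No.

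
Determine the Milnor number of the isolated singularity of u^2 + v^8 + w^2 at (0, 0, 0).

7

The Hessian of f at 0 has rank 2. Corank 1: A-series; mu = 7 gives A_7.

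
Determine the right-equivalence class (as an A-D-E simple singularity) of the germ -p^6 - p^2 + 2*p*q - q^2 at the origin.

A_{5}

The Hessian of f at 0 has rank 1. Corank 1: A-series; mu = 5 gives A_5.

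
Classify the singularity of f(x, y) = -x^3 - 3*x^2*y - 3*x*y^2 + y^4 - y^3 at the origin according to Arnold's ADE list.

E6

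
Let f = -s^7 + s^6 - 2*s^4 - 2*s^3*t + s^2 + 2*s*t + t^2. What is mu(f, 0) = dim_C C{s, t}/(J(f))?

6

The Hessian of f at 0 is [[2, 2], [2, 2]] with rank 1, so corank 1. A Groebner basis of the Jacobian ideal J(f) in C{s,t} is {s*t + t^4 + t^2, s*t^2 - s/3 + 2*t^3/3 - t/3, s^2 + 2*s*t + t^2}; counting standard monomials gives mu = 6. Corank 1: A-series; mu = 6 gives A_6.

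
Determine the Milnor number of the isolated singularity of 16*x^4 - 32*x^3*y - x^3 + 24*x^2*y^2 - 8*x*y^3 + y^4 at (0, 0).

The Hessian of f at 0 is [[0, 0], [0, 0]] with rank 0, so corank 2. A Groebner basis of the Jacobian ideal J(f) in C{x,y} is {y^4, x*y^2 - y^3/6, x^2}; counting standard monomials gives mu = 6. Corank 2; j^3 = -x^3 is a perfect cube, so E-series; the 4-jet and mu = 6 give E_6.

6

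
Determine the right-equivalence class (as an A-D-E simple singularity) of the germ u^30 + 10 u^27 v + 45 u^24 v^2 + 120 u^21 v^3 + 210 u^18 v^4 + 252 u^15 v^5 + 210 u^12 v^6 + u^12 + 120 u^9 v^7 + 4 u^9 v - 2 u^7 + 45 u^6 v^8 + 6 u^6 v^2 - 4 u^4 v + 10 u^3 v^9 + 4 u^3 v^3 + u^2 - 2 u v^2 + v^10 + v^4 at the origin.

A9

The Hessian of f at 0 has rank 1. Corank 1: A-series; mu = 9 gives A_9.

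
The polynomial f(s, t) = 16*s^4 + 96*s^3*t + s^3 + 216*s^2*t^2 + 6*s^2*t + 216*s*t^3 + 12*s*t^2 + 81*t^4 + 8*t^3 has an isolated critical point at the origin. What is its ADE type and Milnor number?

Type E_6, Milnor number mu = 6.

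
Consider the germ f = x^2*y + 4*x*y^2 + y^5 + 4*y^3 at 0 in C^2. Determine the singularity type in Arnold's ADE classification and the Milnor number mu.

The Hessian of f at 0 has rank 0. Corank 2; j^3 = y*(x + 2*y)^2 has shape L^2 M (L != M), so D-series; mu = 6 gives D_6.

Type D_6, Milnor number mu = 6.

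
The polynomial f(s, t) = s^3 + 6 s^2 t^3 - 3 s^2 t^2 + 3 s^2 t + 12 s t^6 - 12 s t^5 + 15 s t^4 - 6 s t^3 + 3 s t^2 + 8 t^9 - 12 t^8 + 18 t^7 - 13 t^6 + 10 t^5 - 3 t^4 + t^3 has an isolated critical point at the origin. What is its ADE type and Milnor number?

The Hessian of f at 0 is [[0, 0], [0, 0]] with rank 0, so corank 2. A Groebner basis of the Jacobian ideal J(f) in C{s,t} is {s^2/4 + s*t^3 - s*t^2/2 + s*t/2 - t^3/2 + t^2/4, t^4, s^3 - 3*s^2/2 - 3*s*t + t^3 - 3*t^2/2, s^2*t + s^2/2 + s*t^2 + s*t + t^2/2}; counting standard monomials gives mu = 8. Corank 2; j^3 = (s + t)^3 is a perfect cube, so E-series; the 5-jet and mu = 8 give E_8.

Type E_8, Milnor number mu = 8.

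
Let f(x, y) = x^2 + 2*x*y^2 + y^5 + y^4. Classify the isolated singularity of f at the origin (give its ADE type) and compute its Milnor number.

Type A4, Milnor number mu = 4.

The Hessian of f at 0 is [[2, 0], [0, 0]] with rank 1, so corank 1. A Groebner basis of the Jacobian ideal J(f) in C{x,y} is {x^2, x + y^2}; counting standard monomials gives mu = 4. Corank 1: A-series; mu = 4 gives A_4.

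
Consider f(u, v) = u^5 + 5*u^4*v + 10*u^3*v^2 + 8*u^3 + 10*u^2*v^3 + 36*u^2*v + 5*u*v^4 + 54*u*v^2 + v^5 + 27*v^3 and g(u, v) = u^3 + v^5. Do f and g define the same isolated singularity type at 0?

Yes.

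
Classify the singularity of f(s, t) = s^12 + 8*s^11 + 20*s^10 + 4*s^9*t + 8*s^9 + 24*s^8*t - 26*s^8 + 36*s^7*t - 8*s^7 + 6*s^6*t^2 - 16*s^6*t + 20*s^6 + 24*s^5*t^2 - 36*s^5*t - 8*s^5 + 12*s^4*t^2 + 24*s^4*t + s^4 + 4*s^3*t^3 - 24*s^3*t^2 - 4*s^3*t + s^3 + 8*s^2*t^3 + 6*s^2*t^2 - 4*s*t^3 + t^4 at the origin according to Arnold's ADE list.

The Hessian of f at 0 has rank 0. Corank 2; j^3 = s^3 is a perfect cube, so E-series; the 4-jet and mu = 6 give E_6.

E6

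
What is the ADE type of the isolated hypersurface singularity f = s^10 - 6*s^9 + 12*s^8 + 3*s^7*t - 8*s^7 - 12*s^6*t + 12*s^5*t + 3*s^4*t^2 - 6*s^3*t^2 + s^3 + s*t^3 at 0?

E_{7}

The Hessian of f at 0 is [[0, 0], [0, 0]] with rank 0, so corank 2. A Groebner basis of the Jacobian ideal J(f) in C{s,t} is {s^3, s*t^2, 3*s^2 + t^3}; counting standard monomials gives mu = 7. Corank 2; j^3 = s^3 is a perfect cube, so E-series; the 4-jet and mu = 7 give E_7.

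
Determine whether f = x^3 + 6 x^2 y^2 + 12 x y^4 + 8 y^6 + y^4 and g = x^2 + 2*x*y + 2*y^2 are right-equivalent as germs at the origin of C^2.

The Hessian of f at 0 is [[0, 0], [0, 0]] with rank 0, so corank 2. A Groebner basis of the Jacobian ideal J(f) in C{x,y} is {x^3, x^2*y, x^2/4 + x*y^2, y^3}; counting standard monomials gives mu = 6. Corank 2; j^3 = x^3 is a perfect cube, so E-series; the 4-jet and mu = 6 give E_6. The Hessian of g at 0 is [[2, 2], [2, 4]] with rank 2, so corank 0. A Groebner basis of the Jacobian ideal J(g) in C{x,y} is {x, y}; counting standard monomials gives mu = 1. Corank 0: nondegenerate Morse point, so A_1. f is E_6 but g is A_1, hence not right-equivalent.

No.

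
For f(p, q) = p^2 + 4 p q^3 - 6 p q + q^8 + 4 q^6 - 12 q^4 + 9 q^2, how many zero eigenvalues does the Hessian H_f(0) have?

Hessian at 0 has rank 1.

1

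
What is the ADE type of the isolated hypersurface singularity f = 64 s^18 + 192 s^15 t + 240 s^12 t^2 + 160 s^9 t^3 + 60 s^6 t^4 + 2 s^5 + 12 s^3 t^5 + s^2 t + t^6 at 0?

D7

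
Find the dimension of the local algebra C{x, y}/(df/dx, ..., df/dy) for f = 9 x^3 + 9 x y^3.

The Hessian of f at 0 is [[0, 0], [0, 0]] with rank 0, so corank 2. A Groebner basis of the Jacobian ideal J(f) in C{x,y} is {x^3, x*y^2, 3*x^2 + y^3}; counting standard monomials gives mu = 7. Corank 2; j^3 = 9*x^3 is a perfect cube, so E-series; the 4-jet and mu = 7 give E_7.

7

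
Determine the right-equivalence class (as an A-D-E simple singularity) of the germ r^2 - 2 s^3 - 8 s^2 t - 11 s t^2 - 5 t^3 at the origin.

The Hessian of f at 0 has rank 1. Corank 2; j^3 = -(s + t)*(2*s^2 + 6*s*t + 5*t^2) splits into three distinct lines over C (the quadratic factor has nonzero discriminant), so D_4.

D_4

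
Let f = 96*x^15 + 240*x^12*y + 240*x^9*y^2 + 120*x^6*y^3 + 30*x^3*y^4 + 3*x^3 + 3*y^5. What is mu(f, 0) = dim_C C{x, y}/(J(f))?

The Hessian of f at 0 has rank 0. Corank 2; j^3 = 3*x^3 is a perfect cube, so E-series; the 5-jet and mu = 8 give E_8.

8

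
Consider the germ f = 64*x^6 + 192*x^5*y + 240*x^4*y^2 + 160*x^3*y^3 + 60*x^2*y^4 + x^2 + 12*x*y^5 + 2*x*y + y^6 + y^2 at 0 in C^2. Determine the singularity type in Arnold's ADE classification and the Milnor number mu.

The Hessian of f at 0 is [[2, 2], [2, 2]] with rank 1, so corank 1. A Groebner basis of the Jacobian ideal J(f) in C{x,y} is {y^5, x + y}; counting standard monomials gives mu = 5. Corank 1: A-series; mu = 5 gives A_5.

Type A_5, Milnor number mu = 5.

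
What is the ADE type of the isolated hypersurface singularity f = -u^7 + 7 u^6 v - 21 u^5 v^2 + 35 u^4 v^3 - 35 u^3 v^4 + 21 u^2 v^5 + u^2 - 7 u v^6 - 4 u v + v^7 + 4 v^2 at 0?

A_6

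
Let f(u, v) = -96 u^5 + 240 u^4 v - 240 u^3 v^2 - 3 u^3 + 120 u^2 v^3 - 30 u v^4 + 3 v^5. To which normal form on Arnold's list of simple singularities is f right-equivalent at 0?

The Hessian of f at 0 is [[0, 0], [0, 0]] with rank 0, so corank 2. A Groebner basis of the Jacobian ideal J(f) in C{u,v} is {v^5, u*v^3 - v^4/8, u^2}; counting standard monomials gives mu = 8. Corank 2; j^3 = -3*u^3 is a perfect cube, so E-series; the 5-jet and mu = 8 give E_8.

E8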